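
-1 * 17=-17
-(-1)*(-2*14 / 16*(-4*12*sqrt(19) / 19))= 84*sqrt(19) / 19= 19.27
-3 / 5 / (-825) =1 / 1375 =0.00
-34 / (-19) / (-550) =-17 / 5225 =-0.00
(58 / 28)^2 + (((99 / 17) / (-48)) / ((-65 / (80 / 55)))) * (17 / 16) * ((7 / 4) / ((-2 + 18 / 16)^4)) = 383423 / 89180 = 4.30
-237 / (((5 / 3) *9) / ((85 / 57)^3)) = -52.39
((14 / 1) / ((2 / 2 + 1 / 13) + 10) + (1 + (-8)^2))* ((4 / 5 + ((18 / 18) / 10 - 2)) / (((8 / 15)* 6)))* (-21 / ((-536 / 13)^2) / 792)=5644093 / 15886319616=0.00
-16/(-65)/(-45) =-16/2925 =-0.01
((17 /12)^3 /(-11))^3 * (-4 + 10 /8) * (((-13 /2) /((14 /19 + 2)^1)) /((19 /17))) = -2015993900449 /19978669522944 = -0.10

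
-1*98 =-98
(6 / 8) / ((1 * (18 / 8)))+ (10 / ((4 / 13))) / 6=23 / 4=5.75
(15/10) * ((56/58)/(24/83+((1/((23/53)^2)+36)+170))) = 614698/89809955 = 0.01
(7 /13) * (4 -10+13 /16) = -581 /208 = -2.79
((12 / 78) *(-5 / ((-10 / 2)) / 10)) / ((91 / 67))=67 / 5915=0.01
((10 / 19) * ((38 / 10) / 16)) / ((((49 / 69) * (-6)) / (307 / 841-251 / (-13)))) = -353349 / 612248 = -0.58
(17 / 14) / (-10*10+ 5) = -17 / 1330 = -0.01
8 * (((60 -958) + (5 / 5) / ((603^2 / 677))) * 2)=-14367.97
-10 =-10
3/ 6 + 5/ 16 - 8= -115/ 16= -7.19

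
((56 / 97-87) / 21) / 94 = -8383 / 191478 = -0.04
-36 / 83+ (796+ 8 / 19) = 1255272 / 1577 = 795.99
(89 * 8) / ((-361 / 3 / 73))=-155928 / 361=-431.93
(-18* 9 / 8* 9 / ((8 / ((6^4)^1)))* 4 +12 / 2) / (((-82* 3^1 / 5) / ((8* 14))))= 11021920 / 41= 268827.32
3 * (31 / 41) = 93 / 41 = 2.27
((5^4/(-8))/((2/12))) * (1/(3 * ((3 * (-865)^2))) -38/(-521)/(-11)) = 6397180475/2058277188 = 3.11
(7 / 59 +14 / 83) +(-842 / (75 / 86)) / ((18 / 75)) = -177288119 / 44073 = -4022.60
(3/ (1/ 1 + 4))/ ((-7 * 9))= -1/ 105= -0.01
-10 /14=-5 /7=-0.71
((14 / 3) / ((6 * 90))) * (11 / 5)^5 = 1127357 / 2531250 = 0.45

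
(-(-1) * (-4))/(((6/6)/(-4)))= 16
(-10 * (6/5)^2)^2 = 5184/25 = 207.36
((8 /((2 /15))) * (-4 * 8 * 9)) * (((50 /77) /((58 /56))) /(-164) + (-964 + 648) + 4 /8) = 71305479360 /13079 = 5451906.06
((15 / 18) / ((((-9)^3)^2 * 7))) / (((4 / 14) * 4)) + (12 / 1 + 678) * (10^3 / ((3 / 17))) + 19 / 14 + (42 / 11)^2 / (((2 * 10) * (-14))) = 422402627525992711 / 108031326480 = 3910001.31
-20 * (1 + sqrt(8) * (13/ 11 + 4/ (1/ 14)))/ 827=-25160 * sqrt(2)/ 9097-20/ 827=-3.94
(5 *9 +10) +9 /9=56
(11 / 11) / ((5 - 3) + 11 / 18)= 18 / 47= 0.38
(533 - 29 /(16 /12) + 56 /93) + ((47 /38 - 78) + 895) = 9401069 /7068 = 1330.09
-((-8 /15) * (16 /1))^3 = 2097152 /3375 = 621.38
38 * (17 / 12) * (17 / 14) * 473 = 2597243 / 84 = 30919.56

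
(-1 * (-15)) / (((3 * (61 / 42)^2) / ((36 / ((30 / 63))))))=666792 / 3721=179.20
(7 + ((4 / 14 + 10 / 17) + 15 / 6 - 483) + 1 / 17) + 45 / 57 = -2133379 / 4522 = -471.78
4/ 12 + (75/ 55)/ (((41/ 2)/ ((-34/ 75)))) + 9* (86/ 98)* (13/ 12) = 11746901/ 1325940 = 8.86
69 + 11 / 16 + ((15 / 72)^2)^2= 23121265 / 331776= 69.69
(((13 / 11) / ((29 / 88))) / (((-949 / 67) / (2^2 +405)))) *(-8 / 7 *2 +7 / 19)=55902120 / 281561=198.54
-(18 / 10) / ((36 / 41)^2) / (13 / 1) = -1681 / 9360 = -0.18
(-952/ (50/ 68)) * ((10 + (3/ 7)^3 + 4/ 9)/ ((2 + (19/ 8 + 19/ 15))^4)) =-138434125824000/ 10293208139809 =-13.45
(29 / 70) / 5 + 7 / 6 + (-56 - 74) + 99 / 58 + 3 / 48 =-30932591 / 243600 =-126.98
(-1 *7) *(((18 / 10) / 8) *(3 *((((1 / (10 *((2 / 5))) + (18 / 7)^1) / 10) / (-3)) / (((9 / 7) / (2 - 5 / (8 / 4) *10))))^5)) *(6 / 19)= -138634932900161999 / 6893144064000000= -20.11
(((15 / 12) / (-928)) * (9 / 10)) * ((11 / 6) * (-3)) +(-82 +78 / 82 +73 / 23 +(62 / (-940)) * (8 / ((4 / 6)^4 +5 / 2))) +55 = -1441890011299 / 62517429760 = -23.06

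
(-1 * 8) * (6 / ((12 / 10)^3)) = -250 / 9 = -27.78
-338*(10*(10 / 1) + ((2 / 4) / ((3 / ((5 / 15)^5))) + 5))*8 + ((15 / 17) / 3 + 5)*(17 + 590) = -3478818274 / 12393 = -280708.33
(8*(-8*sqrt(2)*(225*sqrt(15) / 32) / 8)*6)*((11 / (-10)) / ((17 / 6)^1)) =4455*sqrt(30) / 34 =717.68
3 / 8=0.38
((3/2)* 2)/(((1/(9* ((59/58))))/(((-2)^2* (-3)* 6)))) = -57348/29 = -1977.52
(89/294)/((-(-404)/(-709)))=-63101/118776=-0.53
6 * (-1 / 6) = -1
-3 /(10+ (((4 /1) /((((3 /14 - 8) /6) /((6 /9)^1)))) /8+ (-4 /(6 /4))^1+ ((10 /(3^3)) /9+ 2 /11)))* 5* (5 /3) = -3.42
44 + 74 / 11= 558 / 11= 50.73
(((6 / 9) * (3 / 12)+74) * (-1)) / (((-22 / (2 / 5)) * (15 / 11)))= 89 / 90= 0.99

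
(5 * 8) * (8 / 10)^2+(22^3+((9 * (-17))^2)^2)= 2739959773 / 5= 547991954.60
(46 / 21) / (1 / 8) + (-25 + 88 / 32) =-397 / 84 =-4.73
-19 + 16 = -3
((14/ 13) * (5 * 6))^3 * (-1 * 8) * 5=-2963520000/ 2197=-1348893.95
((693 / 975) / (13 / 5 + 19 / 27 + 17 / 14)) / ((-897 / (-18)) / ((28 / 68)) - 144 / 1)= -0.01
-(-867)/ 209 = 867/ 209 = 4.15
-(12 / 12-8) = 7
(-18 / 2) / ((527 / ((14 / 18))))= -7 / 527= -0.01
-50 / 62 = -25 / 31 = -0.81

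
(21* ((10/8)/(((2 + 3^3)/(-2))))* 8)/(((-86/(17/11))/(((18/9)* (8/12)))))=4760/13717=0.35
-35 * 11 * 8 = -3080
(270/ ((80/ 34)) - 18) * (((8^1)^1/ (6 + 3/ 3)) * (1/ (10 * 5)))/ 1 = 387/ 175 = 2.21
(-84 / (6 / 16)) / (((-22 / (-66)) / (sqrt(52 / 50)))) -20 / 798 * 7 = -672 * sqrt(26) / 5 -10 / 57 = -685.48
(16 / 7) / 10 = 8 / 35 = 0.23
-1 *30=-30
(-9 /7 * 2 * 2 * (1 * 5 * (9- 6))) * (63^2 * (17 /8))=-1301265 /2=-650632.50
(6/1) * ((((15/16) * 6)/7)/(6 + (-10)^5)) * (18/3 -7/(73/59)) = -3375/204387736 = -0.00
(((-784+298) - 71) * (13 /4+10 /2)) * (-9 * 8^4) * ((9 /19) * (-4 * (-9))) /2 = 27442685952 /19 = 1444351892.21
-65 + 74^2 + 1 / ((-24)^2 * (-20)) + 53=62945279 / 11520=5464.00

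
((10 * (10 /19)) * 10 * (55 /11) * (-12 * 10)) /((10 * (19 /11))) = -660000 /361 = -1828.25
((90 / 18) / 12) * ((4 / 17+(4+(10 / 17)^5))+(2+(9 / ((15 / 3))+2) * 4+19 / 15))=485003069 / 51114852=9.49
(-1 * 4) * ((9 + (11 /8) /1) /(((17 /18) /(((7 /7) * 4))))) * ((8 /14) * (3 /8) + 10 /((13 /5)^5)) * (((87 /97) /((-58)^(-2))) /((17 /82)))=-55623408485483376 /72859196683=-763437.03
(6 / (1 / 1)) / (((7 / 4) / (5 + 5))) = 240 / 7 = 34.29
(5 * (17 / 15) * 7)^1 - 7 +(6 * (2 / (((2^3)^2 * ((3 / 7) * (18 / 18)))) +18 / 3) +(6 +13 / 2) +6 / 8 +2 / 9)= 11891 / 144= 82.58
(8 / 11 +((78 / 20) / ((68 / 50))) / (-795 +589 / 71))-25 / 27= -228206237 / 1128067776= -0.20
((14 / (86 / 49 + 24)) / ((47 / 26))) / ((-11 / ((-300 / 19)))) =2675400 / 6198313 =0.43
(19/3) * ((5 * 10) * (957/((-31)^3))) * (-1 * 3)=909150/29791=30.52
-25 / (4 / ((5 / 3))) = -125 / 12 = -10.42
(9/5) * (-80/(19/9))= -1296/19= -68.21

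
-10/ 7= -1.43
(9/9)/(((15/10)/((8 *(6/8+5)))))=92/3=30.67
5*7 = 35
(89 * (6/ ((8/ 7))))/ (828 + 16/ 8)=1869/ 3320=0.56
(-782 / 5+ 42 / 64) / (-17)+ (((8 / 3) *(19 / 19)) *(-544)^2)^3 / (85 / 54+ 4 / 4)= 72187542766347808463421 / 378080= 190931926487377826.02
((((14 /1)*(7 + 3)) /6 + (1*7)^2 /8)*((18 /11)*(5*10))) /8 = 53025 /176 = 301.28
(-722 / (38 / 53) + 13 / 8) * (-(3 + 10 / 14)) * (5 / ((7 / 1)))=2667.32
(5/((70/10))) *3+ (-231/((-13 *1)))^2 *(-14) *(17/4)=-44444643/2366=-18784.72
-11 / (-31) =0.35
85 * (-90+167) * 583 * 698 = 2663383030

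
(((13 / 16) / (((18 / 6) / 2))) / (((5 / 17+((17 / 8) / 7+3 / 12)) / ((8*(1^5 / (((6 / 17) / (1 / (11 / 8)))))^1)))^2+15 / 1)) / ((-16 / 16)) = -435837968384 / 12071486754963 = -0.04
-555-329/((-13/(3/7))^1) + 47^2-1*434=16001/13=1230.85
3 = 3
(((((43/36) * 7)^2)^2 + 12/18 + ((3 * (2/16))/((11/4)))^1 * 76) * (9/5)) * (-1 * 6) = -52900.38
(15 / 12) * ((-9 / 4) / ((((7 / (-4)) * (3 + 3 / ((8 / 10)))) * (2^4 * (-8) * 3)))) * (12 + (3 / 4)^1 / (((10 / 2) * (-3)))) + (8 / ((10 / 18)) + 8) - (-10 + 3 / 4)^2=-10188043 / 161280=-63.17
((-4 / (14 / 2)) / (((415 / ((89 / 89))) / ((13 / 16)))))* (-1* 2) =13 / 5810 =0.00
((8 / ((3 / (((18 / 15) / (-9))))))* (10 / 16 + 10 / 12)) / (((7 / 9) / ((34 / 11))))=-68 / 33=-2.06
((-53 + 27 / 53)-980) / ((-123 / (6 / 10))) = 54722 / 10865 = 5.04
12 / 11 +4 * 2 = 100 / 11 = 9.09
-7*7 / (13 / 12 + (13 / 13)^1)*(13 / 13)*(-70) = 8232 / 5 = 1646.40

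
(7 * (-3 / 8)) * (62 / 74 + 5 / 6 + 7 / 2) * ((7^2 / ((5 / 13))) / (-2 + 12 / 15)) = 1279733 / 888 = 1441.14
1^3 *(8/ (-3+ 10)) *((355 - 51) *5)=12160/ 7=1737.14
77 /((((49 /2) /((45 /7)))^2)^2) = 721710000 /1977326743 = 0.36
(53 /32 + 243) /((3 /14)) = 54803 /48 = 1141.73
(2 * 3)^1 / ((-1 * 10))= -3 / 5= -0.60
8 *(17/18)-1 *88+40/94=-33848/423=-80.02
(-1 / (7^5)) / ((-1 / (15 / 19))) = 15 / 319333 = 0.00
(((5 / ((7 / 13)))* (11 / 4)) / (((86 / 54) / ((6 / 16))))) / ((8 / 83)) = 4806945 / 77056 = 62.38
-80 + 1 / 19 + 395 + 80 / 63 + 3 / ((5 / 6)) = 319.92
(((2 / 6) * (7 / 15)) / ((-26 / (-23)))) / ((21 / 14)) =161 / 1755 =0.09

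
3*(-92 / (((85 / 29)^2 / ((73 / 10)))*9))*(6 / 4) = -1412039 / 36125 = -39.09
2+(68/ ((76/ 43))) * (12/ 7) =9038/ 133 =67.95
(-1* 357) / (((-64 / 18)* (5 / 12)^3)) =173502 / 125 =1388.02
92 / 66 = 46 / 33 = 1.39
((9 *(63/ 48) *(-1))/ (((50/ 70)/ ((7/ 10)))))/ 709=-9261/ 567200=-0.02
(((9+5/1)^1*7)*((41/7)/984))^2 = 49/144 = 0.34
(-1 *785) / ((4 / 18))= -7065 / 2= -3532.50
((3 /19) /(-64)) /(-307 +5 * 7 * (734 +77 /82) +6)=-123 /1267432544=-0.00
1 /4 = 0.25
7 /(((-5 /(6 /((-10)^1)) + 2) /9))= 6.10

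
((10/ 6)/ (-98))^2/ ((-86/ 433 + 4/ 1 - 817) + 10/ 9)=-2165/ 6078765364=-0.00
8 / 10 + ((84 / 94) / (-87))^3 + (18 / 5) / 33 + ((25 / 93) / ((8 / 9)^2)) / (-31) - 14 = -22444885787583883 / 1713103547067968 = -13.10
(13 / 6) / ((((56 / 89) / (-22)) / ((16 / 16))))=-12727 / 168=-75.76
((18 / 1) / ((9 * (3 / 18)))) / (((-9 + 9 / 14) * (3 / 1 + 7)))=-28 / 195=-0.14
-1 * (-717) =717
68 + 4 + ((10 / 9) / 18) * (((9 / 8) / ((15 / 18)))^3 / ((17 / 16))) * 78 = 70677 / 850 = 83.15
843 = 843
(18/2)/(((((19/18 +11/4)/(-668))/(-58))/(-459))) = -5761852704/137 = -42057319.01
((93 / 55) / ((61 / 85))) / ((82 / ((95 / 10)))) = 30039 / 110044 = 0.27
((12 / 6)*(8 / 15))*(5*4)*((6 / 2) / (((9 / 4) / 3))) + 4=268 / 3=89.33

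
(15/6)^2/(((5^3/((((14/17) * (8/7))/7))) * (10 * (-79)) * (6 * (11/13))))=-13/7755825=-0.00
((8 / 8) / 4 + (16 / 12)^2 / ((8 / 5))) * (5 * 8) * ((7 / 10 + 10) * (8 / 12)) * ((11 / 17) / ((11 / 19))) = 199234 / 459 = 434.06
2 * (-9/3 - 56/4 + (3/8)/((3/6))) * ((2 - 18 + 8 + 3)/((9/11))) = 3575/18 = 198.61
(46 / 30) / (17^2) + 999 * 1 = 4330688 / 4335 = 999.01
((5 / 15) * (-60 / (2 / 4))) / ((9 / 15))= -66.67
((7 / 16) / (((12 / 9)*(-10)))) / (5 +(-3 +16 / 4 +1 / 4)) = -21 / 4000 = -0.01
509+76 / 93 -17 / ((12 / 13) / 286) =-884867 / 186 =-4757.35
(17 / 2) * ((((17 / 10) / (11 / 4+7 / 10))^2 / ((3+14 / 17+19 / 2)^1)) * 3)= 334084 / 718911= 0.46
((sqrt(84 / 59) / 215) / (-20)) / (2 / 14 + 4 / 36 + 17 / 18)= -63* sqrt(1239) / 9577175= -0.00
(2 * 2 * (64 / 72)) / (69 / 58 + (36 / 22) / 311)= 6349376 / 2133837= 2.98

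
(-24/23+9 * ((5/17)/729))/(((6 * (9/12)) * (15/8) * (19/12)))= -2107712/27078705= -0.08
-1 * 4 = -4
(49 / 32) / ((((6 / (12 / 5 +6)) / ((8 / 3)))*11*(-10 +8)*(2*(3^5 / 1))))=-343 / 641520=-0.00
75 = 75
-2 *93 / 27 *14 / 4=-24.11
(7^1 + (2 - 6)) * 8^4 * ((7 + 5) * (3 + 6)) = 1327104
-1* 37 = -37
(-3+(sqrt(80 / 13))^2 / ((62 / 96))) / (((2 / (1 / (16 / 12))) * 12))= 0.20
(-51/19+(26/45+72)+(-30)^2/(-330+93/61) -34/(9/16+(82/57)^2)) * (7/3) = 59327859160927/468807191775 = 126.55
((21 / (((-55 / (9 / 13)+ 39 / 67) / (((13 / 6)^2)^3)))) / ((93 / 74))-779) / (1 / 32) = -235412660293 / 9185238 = -25629.46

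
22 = 22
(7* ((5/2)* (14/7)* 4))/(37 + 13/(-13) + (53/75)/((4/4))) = 10500/2753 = 3.81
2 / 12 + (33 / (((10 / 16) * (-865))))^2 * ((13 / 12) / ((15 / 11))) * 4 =100172477 / 561168750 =0.18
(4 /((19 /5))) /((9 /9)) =20 /19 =1.05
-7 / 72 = -0.10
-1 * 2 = -2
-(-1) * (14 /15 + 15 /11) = 379 /165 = 2.30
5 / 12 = 0.42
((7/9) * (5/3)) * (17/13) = 595/351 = 1.70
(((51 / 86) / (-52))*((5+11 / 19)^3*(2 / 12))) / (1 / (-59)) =149323631 / 7668362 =19.47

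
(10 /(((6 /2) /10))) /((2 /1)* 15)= 10 /9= 1.11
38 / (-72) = -19 / 36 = -0.53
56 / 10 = 28 / 5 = 5.60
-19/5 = -3.80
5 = 5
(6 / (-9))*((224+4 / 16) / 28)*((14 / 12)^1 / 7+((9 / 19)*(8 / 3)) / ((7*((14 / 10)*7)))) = -2163863 / 2189712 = -0.99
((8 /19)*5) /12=10 /57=0.18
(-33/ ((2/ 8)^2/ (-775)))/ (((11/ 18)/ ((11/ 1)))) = 7365600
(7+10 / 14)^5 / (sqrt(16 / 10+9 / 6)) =459165024 *sqrt(310) / 521017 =15516.64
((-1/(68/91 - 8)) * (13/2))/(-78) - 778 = -6161851/7920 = -778.01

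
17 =17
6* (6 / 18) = 2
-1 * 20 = -20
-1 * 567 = -567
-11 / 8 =-1.38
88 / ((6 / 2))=88 / 3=29.33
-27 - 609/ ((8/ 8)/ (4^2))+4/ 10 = -48853/ 5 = -9770.60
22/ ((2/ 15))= 165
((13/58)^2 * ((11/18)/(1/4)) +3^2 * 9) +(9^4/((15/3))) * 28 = 36822.72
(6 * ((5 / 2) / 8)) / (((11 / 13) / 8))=195 / 11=17.73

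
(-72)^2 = 5184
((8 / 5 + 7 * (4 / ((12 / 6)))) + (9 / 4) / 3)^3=34965783 / 8000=4370.72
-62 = -62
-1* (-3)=3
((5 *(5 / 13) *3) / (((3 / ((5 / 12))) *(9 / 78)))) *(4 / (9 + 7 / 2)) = 20 / 9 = 2.22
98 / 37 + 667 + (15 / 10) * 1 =49665 / 74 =671.15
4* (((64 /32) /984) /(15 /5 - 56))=-1 /6519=-0.00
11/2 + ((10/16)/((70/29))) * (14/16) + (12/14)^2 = 40525/6272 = 6.46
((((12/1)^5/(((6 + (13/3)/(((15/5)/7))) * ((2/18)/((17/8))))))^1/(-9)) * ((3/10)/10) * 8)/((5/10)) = -57106944/3625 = -15753.64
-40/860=-2/43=-0.05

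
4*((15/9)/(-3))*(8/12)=-40/27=-1.48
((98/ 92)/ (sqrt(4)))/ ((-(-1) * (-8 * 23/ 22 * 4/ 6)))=-1617/ 16928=-0.10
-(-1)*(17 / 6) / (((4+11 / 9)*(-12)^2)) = 17 / 4512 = 0.00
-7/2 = -3.50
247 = 247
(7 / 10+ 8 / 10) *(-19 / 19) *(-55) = 165 / 2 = 82.50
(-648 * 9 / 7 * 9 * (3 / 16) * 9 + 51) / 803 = -176433 / 11242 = -15.69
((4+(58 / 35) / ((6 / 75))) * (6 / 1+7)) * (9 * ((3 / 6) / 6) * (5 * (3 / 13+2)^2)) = 2182395 / 364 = 5995.59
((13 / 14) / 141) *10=65 / 987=0.07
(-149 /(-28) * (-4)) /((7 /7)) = -149 /7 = -21.29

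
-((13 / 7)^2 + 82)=-4187 / 49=-85.45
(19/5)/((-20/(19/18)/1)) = -361/1800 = -0.20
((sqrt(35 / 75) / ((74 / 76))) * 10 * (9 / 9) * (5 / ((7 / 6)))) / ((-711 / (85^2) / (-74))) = 10982000 * sqrt(105) / 4977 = 22610.41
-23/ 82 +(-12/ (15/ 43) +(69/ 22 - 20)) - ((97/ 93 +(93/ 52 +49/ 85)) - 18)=-6850472023/ 185388060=-36.95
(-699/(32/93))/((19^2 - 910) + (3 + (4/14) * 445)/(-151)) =68712399/18598528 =3.69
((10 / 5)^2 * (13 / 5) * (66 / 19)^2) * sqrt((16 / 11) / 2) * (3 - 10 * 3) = -1111968 * sqrt(22) / 1805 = -2889.52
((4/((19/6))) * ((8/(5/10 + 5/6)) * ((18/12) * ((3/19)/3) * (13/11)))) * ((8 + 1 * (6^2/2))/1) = 18.39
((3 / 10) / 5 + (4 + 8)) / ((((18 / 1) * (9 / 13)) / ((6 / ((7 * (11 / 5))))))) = 871 / 2310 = 0.38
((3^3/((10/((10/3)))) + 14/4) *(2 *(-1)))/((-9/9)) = 25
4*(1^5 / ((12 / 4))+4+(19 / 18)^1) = 21.56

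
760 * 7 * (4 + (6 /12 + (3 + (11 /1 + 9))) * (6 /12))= 83790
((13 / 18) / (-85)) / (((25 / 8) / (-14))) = 728 / 19125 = 0.04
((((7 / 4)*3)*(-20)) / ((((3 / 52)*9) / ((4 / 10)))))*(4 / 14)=-23.11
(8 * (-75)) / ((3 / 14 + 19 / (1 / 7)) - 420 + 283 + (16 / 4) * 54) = -8400 / 2971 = -2.83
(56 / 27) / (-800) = -7 / 2700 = -0.00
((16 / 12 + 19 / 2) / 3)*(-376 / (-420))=611 / 189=3.23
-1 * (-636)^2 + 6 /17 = -6876426 /17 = -404495.65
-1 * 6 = -6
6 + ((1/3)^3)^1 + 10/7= 1411/189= 7.47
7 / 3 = 2.33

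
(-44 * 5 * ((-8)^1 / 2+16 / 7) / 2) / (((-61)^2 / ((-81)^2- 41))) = 8606400 / 26047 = 330.42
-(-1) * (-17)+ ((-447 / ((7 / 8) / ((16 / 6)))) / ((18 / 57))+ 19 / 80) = -7275521 / 1680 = -4330.67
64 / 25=2.56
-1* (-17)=17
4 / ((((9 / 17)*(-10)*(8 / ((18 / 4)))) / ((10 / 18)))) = -17 / 72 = -0.24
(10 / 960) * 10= 5 / 48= 0.10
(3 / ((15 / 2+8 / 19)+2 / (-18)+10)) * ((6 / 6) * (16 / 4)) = 4104 / 6091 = 0.67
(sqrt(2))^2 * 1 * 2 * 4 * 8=128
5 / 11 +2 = 27 / 11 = 2.45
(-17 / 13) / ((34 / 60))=-30 / 13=-2.31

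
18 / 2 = 9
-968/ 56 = -121/ 7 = -17.29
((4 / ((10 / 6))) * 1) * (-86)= -1032 / 5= -206.40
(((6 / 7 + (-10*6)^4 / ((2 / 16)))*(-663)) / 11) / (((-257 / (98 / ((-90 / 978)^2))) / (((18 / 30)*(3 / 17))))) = 10528363809280044 / 353375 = 29793742650.95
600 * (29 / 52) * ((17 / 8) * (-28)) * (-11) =2847075 / 13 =219005.77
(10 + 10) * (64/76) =320/19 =16.84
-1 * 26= -26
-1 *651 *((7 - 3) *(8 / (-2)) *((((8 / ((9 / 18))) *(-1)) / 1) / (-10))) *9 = 749952 / 5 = 149990.40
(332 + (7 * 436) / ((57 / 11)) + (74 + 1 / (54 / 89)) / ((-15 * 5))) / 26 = 14158397 / 400140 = 35.38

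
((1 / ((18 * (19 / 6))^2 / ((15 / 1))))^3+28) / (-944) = -35566686161 / 1199105414928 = -0.03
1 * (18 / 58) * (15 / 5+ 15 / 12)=153 / 116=1.32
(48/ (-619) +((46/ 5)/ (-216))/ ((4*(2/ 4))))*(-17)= 1123309/ 668520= 1.68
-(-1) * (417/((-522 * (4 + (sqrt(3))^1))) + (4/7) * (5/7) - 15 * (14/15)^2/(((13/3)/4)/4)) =-1024906/21315 + 139 * sqrt(3)/2262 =-47.98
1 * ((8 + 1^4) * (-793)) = -7137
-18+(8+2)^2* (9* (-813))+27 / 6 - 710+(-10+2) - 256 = -732687.50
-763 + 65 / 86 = -65553 / 86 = -762.24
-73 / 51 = -1.43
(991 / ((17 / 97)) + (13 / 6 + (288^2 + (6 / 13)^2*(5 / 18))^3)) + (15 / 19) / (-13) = 570631649944699.32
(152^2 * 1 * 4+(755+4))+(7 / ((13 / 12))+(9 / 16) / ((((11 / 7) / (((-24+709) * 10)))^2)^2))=38656303762281210244 / 190333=203098273879365.17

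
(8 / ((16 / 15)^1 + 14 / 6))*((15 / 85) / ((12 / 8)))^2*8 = 1280 / 4913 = 0.26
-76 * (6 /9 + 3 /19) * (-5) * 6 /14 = 940 /7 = 134.29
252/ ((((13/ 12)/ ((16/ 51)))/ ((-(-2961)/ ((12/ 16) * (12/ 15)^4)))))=155452500/ 221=703404.98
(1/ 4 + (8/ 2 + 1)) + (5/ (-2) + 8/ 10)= 71/ 20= 3.55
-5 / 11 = -0.45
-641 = -641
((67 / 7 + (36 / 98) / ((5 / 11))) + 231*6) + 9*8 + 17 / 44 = 15833297 / 10780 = 1468.77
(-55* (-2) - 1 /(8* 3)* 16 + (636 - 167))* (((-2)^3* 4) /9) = -55520 /27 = -2056.30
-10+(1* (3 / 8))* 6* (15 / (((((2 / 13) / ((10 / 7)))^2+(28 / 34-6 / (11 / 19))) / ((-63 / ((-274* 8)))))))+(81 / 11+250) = 179532715198911 / 726083402176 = 247.26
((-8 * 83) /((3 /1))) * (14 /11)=-9296 /33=-281.70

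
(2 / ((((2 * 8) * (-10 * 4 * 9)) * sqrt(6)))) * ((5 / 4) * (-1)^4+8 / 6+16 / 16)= -43 * sqrt(6) / 207360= -0.00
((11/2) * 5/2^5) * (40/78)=275/624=0.44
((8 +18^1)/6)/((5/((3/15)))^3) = 13/46875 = 0.00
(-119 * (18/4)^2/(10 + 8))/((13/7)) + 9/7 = -51543/728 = -70.80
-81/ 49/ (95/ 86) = -6966/ 4655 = -1.50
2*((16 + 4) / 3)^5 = 6400000 / 243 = 26337.45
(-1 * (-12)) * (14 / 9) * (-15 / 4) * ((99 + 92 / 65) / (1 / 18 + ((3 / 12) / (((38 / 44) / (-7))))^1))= 15625638 / 4381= 3566.68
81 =81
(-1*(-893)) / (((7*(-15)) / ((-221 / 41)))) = 197353 / 4305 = 45.84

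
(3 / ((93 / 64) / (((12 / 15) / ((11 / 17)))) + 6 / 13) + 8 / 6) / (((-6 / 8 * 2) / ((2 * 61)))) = -257.51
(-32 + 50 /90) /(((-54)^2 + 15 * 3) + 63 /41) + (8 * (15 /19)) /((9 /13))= 189263383 /20770344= 9.11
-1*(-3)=3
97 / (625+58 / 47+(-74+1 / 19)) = 86621 / 493192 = 0.18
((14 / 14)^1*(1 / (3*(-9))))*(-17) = 17 / 27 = 0.63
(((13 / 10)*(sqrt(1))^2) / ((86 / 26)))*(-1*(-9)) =1521 / 430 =3.54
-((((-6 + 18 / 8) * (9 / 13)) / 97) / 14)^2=-18225 / 4986619456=-0.00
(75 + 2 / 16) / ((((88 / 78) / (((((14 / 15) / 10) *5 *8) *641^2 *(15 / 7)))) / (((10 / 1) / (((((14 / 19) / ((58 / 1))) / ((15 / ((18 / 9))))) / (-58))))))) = -11541599453179575 / 154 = -74945450994672.56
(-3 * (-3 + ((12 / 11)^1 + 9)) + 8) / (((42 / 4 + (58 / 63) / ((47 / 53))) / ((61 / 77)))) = -7534476 / 8267809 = -0.91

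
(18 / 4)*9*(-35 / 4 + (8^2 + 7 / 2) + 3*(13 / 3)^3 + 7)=100395 / 8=12549.38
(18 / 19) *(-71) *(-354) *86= 38907432 / 19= 2047759.58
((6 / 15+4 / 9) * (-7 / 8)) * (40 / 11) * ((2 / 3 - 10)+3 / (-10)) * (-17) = -653429 / 1485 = -440.02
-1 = -1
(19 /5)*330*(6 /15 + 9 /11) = 7638 /5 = 1527.60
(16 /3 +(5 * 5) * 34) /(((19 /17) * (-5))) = -43622 /285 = -153.06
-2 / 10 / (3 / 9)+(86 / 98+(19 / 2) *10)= 23343 / 245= 95.28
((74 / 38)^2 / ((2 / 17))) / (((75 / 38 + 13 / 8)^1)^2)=744736 / 299209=2.49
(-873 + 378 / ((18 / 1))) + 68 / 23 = -19528 / 23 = -849.04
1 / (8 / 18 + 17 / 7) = 0.35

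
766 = 766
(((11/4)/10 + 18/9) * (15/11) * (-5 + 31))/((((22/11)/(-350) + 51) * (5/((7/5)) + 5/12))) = 2608515/6576988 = 0.40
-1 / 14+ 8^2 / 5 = 891 / 70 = 12.73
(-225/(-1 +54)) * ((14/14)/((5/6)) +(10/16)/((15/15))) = -7.75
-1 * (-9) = 9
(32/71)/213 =32/15123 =0.00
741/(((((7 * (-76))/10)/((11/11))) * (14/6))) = -585/98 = -5.97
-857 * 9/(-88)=7713/88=87.65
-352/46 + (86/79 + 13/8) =-71787/14536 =-4.94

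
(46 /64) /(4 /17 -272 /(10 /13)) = -1955 /961152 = -0.00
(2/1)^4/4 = 4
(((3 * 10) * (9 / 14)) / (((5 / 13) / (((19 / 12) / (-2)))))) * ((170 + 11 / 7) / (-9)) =296647 / 392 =756.75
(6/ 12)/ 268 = 1/ 536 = 0.00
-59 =-59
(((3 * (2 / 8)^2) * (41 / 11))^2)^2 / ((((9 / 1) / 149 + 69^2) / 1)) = 421038389 / 8403411140608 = 0.00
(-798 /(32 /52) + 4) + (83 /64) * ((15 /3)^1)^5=176639 /64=2759.98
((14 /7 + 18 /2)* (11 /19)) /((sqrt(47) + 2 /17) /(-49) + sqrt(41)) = 100793 /(19* (-17* sqrt(47) - 2 + 833* sqrt(41))) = 1.02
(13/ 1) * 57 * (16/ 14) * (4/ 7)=483.92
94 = 94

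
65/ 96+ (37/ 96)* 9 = 4.15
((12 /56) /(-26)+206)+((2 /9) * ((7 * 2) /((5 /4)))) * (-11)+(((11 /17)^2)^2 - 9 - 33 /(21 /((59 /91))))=1616233127059 /9576517860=168.77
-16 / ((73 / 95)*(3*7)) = -1520 / 1533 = -0.99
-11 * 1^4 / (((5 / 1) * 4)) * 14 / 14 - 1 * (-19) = 369 / 20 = 18.45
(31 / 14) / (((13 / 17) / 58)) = 15283 / 91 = 167.95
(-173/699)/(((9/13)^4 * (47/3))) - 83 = -5968450466/71849511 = -83.07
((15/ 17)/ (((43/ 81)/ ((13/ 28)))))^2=249482025/ 418939024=0.60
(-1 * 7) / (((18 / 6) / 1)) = -7 / 3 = -2.33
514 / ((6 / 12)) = 1028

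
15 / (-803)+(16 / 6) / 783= -28811 / 1886247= -0.02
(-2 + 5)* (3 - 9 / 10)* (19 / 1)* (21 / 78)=8379 / 260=32.23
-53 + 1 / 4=-211 / 4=-52.75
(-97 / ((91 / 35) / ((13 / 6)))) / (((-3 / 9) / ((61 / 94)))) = 29585 / 188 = 157.37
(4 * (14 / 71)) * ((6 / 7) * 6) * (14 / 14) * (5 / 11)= 1440 / 781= 1.84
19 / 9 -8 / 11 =137 / 99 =1.38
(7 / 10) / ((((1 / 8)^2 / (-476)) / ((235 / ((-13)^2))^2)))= -1177662080 / 28561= -41233.22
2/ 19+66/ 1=1256/ 19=66.11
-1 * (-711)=711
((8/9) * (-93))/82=-124/123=-1.01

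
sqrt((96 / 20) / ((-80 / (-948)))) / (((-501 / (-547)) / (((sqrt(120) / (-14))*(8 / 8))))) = -6.44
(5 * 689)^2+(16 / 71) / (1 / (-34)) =842629231 / 71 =11868017.34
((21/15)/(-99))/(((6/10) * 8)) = -7/2376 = -0.00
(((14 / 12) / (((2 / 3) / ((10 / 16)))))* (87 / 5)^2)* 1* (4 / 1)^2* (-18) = -476847 / 5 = -95369.40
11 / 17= 0.65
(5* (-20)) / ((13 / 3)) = -300 / 13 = -23.08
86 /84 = 43 /42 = 1.02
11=11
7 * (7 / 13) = 49 / 13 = 3.77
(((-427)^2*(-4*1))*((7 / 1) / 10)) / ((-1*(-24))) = -1276303 / 60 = -21271.72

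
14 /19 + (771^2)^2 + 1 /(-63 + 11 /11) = 416258200723467 /1178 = 353360102481.72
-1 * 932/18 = -466/9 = -51.78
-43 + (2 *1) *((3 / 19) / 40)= -16337 / 380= -42.99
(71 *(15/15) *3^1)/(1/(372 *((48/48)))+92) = 79236/34225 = 2.32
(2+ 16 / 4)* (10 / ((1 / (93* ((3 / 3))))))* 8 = 44640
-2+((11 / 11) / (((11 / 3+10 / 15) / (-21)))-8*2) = -297 / 13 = -22.85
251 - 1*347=-96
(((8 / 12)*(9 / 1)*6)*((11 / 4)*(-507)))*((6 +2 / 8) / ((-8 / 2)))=1254825 / 16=78426.56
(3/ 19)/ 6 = 1/ 38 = 0.03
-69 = -69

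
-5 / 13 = -0.38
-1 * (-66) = 66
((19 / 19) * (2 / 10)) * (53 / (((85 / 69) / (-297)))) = -1086129 / 425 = -2555.60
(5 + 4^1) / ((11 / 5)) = 45 / 11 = 4.09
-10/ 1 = -10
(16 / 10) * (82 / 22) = 328 / 55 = 5.96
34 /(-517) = -34 /517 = -0.07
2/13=0.15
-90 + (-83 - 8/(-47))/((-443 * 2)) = -3743887/41642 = -89.91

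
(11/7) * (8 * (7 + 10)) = 1496/7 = 213.71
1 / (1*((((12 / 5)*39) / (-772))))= -965 / 117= -8.25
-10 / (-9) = 10 / 9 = 1.11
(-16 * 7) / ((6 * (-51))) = 56 / 153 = 0.37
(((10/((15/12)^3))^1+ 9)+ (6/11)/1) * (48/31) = 193584/8525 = 22.71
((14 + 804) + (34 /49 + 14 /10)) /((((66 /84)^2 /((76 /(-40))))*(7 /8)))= -2884.56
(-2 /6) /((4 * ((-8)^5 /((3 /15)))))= 1 /1966080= 0.00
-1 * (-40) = 40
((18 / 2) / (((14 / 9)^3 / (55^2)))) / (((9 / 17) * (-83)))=-37488825 / 227752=-164.60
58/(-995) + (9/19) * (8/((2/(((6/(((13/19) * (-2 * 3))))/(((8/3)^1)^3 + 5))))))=-1454978/8368945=-0.17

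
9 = 9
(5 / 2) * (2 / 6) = 5 / 6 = 0.83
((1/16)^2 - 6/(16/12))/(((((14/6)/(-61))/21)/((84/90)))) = 1474431/640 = 2303.80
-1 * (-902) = 902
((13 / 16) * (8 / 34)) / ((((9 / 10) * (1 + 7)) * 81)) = 65 / 198288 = 0.00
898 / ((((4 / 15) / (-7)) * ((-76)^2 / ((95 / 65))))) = -47145 / 7904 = -5.96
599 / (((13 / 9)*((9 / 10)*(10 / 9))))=414.69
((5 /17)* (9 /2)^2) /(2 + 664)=45 /5032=0.01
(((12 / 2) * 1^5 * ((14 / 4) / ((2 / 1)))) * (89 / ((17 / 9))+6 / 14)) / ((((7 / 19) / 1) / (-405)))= -65307465 / 119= -548802.23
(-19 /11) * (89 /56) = -1691 /616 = -2.75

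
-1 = -1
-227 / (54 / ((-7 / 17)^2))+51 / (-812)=-4913891 / 6336036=-0.78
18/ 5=3.60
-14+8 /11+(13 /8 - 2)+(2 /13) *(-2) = -15965 /1144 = -13.96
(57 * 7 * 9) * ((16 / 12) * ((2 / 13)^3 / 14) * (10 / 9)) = 3040 / 2197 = 1.38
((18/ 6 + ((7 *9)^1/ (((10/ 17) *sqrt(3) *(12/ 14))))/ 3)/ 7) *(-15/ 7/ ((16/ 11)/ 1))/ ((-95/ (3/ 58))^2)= -1683 *sqrt(3)/ 1943046400 - 891/ 4760463680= -0.00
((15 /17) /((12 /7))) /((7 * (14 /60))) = 75 /238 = 0.32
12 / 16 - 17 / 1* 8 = -135.25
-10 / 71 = -0.14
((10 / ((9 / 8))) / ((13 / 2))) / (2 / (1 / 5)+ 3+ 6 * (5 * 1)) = 160 / 5031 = 0.03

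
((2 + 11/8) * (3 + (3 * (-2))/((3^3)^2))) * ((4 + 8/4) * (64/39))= 11632/117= 99.42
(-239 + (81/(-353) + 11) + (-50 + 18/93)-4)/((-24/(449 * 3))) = 1385757231/87544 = 15829.27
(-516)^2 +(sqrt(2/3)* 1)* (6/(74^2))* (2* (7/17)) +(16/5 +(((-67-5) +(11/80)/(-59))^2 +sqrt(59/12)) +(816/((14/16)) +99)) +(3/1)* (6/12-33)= 7* sqrt(6)/23273 +sqrt(177)/6 +42476960962767/155948800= 272379.83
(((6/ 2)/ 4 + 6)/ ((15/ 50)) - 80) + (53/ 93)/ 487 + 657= 54304015/ 90582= 599.50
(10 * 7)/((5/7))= 98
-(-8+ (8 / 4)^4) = -8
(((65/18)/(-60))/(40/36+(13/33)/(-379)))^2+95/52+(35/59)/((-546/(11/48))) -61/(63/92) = -468091712009582065/5364963271047744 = -87.25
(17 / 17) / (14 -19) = -1 / 5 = -0.20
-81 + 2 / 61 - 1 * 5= -5244 / 61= -85.97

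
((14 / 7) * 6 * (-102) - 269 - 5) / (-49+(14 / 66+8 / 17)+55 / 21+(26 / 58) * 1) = 28432789 / 858867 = 33.10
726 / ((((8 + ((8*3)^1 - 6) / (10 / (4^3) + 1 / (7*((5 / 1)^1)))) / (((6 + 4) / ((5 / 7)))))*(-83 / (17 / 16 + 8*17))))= -42721833 / 268256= -159.26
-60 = -60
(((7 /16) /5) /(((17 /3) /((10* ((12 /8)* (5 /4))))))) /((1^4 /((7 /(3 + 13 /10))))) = 0.47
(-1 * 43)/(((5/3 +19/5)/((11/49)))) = -7095/4018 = -1.77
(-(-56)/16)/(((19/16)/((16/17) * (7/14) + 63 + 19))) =78512/323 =243.07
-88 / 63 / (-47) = 88 / 2961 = 0.03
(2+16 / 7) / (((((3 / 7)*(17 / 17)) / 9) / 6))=540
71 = 71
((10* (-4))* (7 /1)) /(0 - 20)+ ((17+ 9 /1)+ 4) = 44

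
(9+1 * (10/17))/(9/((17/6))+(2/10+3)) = 815/542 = 1.50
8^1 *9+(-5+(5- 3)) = 69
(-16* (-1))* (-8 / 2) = -64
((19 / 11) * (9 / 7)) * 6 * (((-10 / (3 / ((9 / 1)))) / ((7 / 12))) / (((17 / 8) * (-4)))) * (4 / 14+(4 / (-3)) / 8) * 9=5540400 / 64141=86.38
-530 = -530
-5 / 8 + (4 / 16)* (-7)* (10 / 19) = -235 / 152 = -1.55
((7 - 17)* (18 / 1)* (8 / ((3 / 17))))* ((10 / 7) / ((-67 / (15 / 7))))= 1224000 / 3283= 372.83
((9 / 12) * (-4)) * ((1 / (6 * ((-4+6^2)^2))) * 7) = -7 / 2048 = -0.00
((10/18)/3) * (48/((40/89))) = 178/9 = 19.78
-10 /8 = -5 /4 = -1.25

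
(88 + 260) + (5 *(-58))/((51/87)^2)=-143318/289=-495.91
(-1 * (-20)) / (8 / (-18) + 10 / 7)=630 / 31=20.32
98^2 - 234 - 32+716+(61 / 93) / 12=11220325 / 1116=10054.05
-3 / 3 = -1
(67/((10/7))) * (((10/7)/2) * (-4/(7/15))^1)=-2010/7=-287.14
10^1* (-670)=-6700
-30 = -30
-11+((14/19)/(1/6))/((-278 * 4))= -58123/5282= -11.00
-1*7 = -7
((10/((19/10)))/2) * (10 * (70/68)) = 8750/323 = 27.09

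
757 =757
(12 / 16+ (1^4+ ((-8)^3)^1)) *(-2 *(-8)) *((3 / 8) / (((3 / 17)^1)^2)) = -589849 / 6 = -98308.17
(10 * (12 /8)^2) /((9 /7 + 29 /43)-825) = -2709 /99094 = -0.03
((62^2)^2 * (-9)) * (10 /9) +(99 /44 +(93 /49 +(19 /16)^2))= -1853543518119 /12544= -147763354.44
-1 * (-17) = 17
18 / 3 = 6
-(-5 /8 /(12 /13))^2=-0.46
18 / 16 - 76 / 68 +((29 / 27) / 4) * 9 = 989 / 408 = 2.42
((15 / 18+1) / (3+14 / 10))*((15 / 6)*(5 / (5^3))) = 0.04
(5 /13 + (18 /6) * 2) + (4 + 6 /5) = 753 /65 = 11.58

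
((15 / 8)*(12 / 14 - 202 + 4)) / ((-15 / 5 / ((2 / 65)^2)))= 138 / 1183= 0.12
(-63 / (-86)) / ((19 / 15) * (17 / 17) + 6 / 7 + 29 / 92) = 304290 / 1013123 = 0.30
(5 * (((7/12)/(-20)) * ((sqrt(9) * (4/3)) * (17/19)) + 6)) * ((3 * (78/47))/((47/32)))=89232/893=99.92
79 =79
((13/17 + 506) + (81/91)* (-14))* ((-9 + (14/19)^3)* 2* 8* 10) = -1031007818720/1515839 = -680156.55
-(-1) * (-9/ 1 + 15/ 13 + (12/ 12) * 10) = 28/ 13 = 2.15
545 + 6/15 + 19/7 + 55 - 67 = 18764/35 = 536.11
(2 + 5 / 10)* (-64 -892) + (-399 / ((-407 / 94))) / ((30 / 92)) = -4288558 / 2035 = -2107.40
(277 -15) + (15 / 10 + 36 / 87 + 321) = 33925 / 58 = 584.91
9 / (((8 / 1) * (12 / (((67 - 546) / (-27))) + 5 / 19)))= 81909 / 68408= 1.20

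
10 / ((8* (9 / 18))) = 5 / 2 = 2.50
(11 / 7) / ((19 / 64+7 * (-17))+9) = -704 / 49147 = -0.01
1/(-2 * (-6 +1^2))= 1/10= 0.10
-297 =-297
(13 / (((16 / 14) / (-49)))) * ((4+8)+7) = -84721 / 8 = -10590.12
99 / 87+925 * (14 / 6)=187874 / 87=2159.47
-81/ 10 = -8.10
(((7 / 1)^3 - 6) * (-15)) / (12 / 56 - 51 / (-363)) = -8563170 / 601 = -14248.20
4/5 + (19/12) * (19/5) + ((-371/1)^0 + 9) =1009/60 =16.82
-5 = -5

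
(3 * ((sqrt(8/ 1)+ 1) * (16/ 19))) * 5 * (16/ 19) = 3840/ 361+ 7680 * sqrt(2)/ 361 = 40.72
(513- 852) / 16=-339 / 16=-21.19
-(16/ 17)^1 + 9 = 8.06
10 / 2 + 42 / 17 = 127 / 17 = 7.47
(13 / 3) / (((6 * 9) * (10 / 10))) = 13 / 162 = 0.08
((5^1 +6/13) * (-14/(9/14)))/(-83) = 13916/9711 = 1.43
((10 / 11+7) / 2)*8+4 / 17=5960 / 187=31.87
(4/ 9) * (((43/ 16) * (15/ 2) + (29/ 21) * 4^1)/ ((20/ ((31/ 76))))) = 534967/ 2298240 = 0.23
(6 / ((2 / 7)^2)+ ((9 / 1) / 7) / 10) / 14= 5.26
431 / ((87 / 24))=3448 / 29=118.90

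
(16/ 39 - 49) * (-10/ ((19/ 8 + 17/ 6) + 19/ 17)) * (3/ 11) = 20.95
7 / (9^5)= 7 / 59049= 0.00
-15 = -15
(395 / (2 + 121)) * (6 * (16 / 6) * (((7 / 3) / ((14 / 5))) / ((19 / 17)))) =268600 / 7011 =38.31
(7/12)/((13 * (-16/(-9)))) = 21/832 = 0.03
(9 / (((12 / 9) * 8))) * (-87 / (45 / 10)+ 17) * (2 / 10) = -63 / 160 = -0.39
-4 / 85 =-0.05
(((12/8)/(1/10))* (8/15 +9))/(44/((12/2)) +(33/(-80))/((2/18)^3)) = -3120/6401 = -0.49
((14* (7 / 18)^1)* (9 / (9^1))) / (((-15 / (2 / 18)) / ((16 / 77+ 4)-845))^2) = 4191397081 / 19847025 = 211.19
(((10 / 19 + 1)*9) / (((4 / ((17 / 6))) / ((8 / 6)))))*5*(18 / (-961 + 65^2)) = 0.36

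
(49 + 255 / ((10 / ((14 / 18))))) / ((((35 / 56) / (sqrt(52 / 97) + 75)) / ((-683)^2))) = 1541279656* sqrt(1261) / 1455 + 3853199140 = 3890815433.12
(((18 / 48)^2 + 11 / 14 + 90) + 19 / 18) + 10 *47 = 2265911 / 4032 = 561.98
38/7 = 5.43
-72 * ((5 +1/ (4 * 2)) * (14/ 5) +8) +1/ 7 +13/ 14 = -112569/ 70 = -1608.13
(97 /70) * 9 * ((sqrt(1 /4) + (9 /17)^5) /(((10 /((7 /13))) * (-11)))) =-268526943 /8121582040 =-0.03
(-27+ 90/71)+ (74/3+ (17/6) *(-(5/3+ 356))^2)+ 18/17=23624119301/65178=362455.42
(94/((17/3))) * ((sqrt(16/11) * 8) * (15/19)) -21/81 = -7/27 + 135360 * sqrt(11)/3553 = 126.10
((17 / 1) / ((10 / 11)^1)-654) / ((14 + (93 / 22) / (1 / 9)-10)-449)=1.56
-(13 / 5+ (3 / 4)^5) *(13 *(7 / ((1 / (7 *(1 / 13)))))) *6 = -2135469 / 2560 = -834.17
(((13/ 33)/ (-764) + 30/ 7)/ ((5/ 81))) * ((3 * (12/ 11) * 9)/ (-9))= -183773367/ 808885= -227.19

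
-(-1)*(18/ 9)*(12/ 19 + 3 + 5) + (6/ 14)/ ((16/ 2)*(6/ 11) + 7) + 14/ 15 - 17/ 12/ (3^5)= 883684307/ 48478500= 18.23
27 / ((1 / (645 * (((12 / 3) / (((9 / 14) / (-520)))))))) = -56347200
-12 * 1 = -12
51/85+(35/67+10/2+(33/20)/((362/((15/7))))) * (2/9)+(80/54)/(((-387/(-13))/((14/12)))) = 100449481891/53220309660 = 1.89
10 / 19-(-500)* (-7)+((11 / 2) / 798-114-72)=-5882005 / 1596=-3685.47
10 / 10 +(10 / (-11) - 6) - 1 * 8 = -153 / 11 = -13.91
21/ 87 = 7/ 29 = 0.24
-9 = -9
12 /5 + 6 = 42 /5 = 8.40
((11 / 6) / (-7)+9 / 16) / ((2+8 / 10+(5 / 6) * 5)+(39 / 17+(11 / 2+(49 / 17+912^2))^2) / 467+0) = 68156315 / 335888576225656412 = 0.00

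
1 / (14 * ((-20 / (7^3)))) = -49 / 40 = -1.22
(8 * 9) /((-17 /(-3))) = 216 /17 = 12.71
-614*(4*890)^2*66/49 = -513584966400/49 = -10481325844.90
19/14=1.36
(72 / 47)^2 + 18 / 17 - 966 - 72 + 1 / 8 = -310779439 / 300424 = -1034.47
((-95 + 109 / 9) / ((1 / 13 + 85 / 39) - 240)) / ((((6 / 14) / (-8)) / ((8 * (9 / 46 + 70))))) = -876815576 / 239913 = -3654.72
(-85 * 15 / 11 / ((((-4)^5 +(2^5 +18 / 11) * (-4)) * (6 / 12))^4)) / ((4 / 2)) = -565675 / 1099035724322304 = -0.00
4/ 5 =0.80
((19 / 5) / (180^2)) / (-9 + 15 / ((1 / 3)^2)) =19 / 20412000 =0.00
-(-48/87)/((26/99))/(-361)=-0.01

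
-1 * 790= -790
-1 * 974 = -974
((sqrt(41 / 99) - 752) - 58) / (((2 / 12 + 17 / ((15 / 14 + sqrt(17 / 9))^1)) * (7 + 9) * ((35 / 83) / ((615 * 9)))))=-93288.53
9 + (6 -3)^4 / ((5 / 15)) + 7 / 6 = 1519 / 6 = 253.17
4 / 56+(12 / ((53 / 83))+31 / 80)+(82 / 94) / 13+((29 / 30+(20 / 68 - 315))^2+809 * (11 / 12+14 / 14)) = 23584409443484731 / 235838912400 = 100002.20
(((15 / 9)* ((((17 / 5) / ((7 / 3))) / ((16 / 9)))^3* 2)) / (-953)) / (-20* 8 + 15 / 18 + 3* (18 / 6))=5688387 / 443509427200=0.00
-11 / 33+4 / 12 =0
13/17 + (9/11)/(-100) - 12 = -210253/18700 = -11.24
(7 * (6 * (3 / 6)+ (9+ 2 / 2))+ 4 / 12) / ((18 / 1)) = 137 / 27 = 5.07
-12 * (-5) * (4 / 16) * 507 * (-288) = -2190240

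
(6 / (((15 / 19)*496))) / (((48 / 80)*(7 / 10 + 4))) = 95 / 17484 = 0.01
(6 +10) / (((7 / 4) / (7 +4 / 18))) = 4160 / 63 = 66.03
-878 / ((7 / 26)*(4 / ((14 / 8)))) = -5707 / 4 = -1426.75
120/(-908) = -30/227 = -0.13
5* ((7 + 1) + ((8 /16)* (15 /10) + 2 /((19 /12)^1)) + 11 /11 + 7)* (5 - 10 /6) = 34225 /114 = 300.22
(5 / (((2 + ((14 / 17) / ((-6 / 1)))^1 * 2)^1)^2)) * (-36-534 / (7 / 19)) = -67612995 / 27104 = -2494.58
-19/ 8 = -2.38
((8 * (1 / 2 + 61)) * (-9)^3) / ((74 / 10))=-1793340 / 37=-48468.65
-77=-77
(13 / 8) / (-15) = -13 / 120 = -0.11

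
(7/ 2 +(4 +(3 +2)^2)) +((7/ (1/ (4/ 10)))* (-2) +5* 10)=769/ 10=76.90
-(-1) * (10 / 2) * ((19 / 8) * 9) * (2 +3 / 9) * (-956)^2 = 227912790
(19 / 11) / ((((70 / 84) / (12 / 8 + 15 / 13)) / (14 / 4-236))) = -365769 / 286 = -1278.91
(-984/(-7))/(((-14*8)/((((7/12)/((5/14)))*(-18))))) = 369/10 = 36.90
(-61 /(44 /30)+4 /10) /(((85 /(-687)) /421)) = 1310487537 /9350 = 140159.09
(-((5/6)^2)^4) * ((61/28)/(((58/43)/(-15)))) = 5123046875/909232128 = 5.63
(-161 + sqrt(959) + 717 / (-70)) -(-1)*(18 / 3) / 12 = -5976 / 35 + sqrt(959) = -139.78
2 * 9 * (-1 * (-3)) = 54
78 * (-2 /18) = -26 /3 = -8.67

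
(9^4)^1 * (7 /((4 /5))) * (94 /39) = 3597615 /26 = 138369.81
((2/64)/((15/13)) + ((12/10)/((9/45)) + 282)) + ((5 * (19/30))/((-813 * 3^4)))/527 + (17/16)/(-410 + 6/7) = 288.02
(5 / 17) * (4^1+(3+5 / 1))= 60 / 17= 3.53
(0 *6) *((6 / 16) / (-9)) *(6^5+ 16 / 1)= 0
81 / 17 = 4.76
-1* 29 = -29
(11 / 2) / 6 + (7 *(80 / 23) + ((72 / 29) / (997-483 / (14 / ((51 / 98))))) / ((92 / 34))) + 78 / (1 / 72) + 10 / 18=5641.82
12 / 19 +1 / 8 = 115 / 152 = 0.76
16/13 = 1.23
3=3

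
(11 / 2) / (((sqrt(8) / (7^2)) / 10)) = 2695 * sqrt(2) / 4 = 952.83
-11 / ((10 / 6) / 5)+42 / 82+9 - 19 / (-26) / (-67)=-1678325 / 71422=-23.50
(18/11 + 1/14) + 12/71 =20521/10934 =1.88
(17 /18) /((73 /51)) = 0.66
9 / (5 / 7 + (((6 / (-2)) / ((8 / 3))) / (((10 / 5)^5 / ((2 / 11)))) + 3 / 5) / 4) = 10.43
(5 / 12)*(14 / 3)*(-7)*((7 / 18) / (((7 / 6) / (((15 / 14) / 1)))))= -175 / 36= -4.86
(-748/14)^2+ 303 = 154723/49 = 3157.61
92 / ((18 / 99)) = 506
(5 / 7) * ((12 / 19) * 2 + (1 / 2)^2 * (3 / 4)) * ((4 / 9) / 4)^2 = 35 / 2736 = 0.01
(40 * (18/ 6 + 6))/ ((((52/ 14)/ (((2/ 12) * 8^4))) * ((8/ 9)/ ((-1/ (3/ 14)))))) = -4515840/ 13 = -347372.31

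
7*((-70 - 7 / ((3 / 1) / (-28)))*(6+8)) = -1372 / 3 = -457.33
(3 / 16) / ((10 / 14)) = 21 / 80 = 0.26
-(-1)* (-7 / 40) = -7 / 40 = -0.18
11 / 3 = 3.67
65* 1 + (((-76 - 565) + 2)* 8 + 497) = -4550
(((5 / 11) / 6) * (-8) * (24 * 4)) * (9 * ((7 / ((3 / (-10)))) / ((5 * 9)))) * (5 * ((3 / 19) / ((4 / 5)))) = 56000 / 209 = 267.94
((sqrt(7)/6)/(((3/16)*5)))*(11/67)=88*sqrt(7)/3015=0.08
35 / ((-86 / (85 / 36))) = -2975 / 3096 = -0.96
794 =794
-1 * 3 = -3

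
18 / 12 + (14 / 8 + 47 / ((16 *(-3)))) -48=-2195 / 48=-45.73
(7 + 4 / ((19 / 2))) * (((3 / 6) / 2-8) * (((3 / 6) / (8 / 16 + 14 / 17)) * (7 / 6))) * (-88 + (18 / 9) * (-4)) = 693532 / 285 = 2433.45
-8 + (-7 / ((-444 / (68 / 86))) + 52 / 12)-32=-340355 / 9546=-35.65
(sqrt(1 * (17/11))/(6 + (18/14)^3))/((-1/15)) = -1715 * sqrt(187)/10219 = -2.29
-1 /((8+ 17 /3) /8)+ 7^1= 263 /41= 6.41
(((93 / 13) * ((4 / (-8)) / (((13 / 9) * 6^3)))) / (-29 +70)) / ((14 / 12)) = -93 / 388024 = -0.00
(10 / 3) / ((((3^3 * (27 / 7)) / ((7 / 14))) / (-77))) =-2695 / 2187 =-1.23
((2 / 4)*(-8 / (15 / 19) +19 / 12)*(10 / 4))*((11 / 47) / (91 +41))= -57 / 3008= -0.02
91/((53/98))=8918/53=168.26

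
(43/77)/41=0.01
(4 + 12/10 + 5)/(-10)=-51/50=-1.02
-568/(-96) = 71/12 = 5.92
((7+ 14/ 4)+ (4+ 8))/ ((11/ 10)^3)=22500/ 1331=16.90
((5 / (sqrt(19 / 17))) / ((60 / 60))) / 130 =sqrt(323) / 494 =0.04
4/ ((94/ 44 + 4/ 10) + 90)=440/ 10179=0.04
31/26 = 1.19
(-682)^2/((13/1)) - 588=457480/13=35190.77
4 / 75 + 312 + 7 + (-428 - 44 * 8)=-34571 / 75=-460.95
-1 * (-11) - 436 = -425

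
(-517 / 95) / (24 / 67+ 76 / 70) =-3.77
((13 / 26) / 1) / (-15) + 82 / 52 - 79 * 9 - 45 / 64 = -8862791 / 12480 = -710.16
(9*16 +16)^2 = 25600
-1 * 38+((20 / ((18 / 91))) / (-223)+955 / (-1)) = -1993861 / 2007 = -993.45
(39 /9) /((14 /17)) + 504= 21389 /42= 509.26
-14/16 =-7/8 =-0.88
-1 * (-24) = 24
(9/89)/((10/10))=9/89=0.10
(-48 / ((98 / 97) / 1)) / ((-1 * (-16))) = -291 / 98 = -2.97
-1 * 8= -8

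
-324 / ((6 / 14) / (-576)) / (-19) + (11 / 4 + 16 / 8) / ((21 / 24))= -3047470 / 133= -22913.31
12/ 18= 2/ 3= 0.67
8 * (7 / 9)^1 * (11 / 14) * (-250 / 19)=-11000 / 171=-64.33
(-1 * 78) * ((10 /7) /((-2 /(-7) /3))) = -1170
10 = 10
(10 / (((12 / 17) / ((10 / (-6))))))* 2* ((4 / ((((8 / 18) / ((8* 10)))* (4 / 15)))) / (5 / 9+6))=-1147500 / 59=-19449.15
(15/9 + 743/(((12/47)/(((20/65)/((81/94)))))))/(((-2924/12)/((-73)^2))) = -17520894031/769743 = -22762.01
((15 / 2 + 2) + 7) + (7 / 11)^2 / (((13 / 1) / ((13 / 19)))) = 75965 / 4598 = 16.52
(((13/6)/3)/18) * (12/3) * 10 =130/81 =1.60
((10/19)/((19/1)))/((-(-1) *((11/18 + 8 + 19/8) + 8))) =720/493487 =0.00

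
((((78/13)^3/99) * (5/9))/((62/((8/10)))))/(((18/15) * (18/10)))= 200/27621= 0.01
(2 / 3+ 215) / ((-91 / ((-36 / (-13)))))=-7764 / 1183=-6.56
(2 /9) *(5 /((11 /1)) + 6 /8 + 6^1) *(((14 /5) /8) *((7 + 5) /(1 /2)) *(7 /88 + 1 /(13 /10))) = 11.41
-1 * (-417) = 417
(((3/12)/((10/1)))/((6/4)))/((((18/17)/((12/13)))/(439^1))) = 6.38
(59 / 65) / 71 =59 / 4615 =0.01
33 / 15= 11 / 5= 2.20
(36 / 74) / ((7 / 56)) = 144 / 37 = 3.89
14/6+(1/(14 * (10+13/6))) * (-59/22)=78163/33726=2.32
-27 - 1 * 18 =-45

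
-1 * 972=-972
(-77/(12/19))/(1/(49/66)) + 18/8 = -6355/72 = -88.26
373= 373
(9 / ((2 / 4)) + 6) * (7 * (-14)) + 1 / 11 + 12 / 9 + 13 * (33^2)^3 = 554039681132 / 33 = 16789081246.42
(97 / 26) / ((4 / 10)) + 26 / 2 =1161 / 52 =22.33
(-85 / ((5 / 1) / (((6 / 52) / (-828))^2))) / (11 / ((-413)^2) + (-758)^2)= -2899673 / 5046652190638498752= -0.00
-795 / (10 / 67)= -10653 / 2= -5326.50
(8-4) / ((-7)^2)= 4 / 49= 0.08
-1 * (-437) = 437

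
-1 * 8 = -8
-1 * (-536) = 536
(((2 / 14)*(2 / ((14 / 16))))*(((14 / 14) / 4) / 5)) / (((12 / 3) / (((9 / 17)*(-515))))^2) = 4296645 / 56644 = 75.85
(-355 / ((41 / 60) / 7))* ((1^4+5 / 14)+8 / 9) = -1004650 / 123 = -8167.89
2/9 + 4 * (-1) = -34/9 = -3.78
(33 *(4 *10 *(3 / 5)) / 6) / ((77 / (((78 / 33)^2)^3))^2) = 676.96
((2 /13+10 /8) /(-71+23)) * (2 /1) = -73 /1248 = -0.06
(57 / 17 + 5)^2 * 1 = 69.77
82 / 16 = 41 / 8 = 5.12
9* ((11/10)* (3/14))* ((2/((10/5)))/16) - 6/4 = -3063/2240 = -1.37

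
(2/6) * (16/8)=0.67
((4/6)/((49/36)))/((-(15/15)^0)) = -24/49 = -0.49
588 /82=294 /41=7.17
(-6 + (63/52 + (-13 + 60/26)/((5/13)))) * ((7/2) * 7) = -415177/520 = -798.42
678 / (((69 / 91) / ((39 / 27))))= 267358 / 207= 1291.58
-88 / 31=-2.84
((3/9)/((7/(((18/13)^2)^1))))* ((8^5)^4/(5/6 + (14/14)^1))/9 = 83010348331692982272/13013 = 6379032377752476.93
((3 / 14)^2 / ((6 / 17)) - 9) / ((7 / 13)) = -45201 / 2744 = -16.47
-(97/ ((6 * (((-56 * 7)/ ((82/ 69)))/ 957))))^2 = -1609505807569/ 731594304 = -2200.00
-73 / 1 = -73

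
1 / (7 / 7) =1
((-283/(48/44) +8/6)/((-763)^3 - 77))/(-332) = -0.00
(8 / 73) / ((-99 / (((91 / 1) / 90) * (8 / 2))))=-1456 / 325215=-0.00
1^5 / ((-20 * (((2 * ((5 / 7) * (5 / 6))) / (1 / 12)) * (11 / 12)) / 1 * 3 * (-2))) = 7 / 11000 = 0.00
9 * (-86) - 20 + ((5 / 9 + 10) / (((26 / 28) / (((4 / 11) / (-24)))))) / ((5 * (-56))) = -24525053 / 30888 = -794.00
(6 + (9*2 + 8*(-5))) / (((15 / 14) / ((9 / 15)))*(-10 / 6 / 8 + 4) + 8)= -768 / 709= -1.08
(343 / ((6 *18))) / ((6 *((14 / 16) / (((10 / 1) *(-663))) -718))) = -0.00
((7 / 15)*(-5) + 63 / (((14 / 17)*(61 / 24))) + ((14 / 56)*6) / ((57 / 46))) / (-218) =-50374 / 378993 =-0.13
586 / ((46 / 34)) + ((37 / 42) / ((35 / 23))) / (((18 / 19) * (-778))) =433.13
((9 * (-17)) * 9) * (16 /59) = -22032 /59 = -373.42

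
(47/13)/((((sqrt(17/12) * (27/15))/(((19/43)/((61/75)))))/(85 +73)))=144.85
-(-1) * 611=611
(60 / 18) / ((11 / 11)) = 10 / 3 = 3.33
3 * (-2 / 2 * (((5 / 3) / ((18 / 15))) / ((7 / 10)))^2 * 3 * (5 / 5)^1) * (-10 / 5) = 31250 / 441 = 70.86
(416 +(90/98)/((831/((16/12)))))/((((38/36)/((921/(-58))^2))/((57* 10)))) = 646582203473580/11414893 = 56643737.57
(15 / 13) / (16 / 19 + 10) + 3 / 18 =1097 / 4017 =0.27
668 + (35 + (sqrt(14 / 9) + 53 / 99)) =sqrt(14) / 3 + 69650 / 99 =704.78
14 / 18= 7 / 9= 0.78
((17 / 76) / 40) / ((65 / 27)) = 0.00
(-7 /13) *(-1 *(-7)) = -49 /13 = -3.77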